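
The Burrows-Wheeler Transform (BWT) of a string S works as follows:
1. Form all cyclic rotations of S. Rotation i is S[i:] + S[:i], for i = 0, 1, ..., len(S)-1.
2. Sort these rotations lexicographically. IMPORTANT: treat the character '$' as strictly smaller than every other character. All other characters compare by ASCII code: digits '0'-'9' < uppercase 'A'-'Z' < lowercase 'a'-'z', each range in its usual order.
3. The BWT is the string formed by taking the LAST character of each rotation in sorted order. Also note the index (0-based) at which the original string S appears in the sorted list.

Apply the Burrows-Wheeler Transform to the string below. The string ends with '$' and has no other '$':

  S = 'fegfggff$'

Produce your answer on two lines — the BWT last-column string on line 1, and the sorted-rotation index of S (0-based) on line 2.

Answer: fff$gggef
3

Derivation:
All 9 rotations (rotation i = S[i:]+S[:i]):
  rot[0] = fegfggff$
  rot[1] = egfggff$f
  rot[2] = gfggff$fe
  rot[3] = fggff$feg
  rot[4] = ggff$fegf
  rot[5] = gff$fegfg
  rot[6] = ff$fegfgg
  rot[7] = f$fegfggf
  rot[8] = $fegfggff
Sorted (with $ < everything):
  sorted[0] = $fegfggff  (last char: 'f')
  sorted[1] = egfggff$f  (last char: 'f')
  sorted[2] = f$fegfggf  (last char: 'f')
  sorted[3] = fegfggff$  (last char: '$')
  sorted[4] = ff$fegfgg  (last char: 'g')
  sorted[5] = fggff$feg  (last char: 'g')
  sorted[6] = gff$fegfg  (last char: 'g')
  sorted[7] = gfggff$fe  (last char: 'e')
  sorted[8] = ggff$fegf  (last char: 'f')
Last column: fff$gggef
Original string S is at sorted index 3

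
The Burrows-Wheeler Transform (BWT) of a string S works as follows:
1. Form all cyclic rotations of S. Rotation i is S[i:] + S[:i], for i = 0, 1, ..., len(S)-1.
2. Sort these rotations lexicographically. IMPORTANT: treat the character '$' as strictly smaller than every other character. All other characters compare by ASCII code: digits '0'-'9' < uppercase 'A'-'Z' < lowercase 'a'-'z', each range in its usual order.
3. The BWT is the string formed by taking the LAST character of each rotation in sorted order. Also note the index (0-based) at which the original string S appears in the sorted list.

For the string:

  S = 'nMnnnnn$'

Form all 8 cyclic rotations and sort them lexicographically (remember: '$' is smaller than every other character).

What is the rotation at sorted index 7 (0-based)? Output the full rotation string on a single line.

All 8 rotations (rotation i = S[i:]+S[:i]):
  rot[0] = nMnnnnn$
  rot[1] = Mnnnnn$n
  rot[2] = nnnnn$nM
  rot[3] = nnnn$nMn
  rot[4] = nnn$nMnn
  rot[5] = nn$nMnnn
  rot[6] = n$nMnnnn
  rot[7] = $nMnnnnn
Sorted (with $ < everything):
  sorted[0] = $nMnnnnn
  sorted[1] = Mnnnnn$n
  sorted[2] = n$nMnnnn
  sorted[3] = nMnnnnn$
  sorted[4] = nn$nMnnn
  sorted[5] = nnn$nMnn
  sorted[6] = nnnn$nMn
  sorted[7] = nnnnn$nM
sorted[7] = nnnnn$nM

Answer: nnnnn$nM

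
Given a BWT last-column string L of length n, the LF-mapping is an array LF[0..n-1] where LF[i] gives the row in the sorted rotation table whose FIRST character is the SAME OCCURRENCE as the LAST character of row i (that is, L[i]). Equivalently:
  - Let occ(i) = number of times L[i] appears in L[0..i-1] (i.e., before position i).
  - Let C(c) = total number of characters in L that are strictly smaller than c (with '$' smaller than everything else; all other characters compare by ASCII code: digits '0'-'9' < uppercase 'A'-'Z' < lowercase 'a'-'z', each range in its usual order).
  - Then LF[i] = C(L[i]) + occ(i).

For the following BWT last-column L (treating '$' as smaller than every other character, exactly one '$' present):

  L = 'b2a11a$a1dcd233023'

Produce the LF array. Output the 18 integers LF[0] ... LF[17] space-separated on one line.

Char counts: '$':1, '0':1, '1':3, '2':3, '3':3, 'a':3, 'b':1, 'c':1, 'd':2
C (first-col start): C('$')=0, C('0')=1, C('1')=2, C('2')=5, C('3')=8, C('a')=11, C('b')=14, C('c')=15, C('d')=16
L[0]='b': occ=0, LF[0]=C('b')+0=14+0=14
L[1]='2': occ=0, LF[1]=C('2')+0=5+0=5
L[2]='a': occ=0, LF[2]=C('a')+0=11+0=11
L[3]='1': occ=0, LF[3]=C('1')+0=2+0=2
L[4]='1': occ=1, LF[4]=C('1')+1=2+1=3
L[5]='a': occ=1, LF[5]=C('a')+1=11+1=12
L[6]='$': occ=0, LF[6]=C('$')+0=0+0=0
L[7]='a': occ=2, LF[7]=C('a')+2=11+2=13
L[8]='1': occ=2, LF[8]=C('1')+2=2+2=4
L[9]='d': occ=0, LF[9]=C('d')+0=16+0=16
L[10]='c': occ=0, LF[10]=C('c')+0=15+0=15
L[11]='d': occ=1, LF[11]=C('d')+1=16+1=17
L[12]='2': occ=1, LF[12]=C('2')+1=5+1=6
L[13]='3': occ=0, LF[13]=C('3')+0=8+0=8
L[14]='3': occ=1, LF[14]=C('3')+1=8+1=9
L[15]='0': occ=0, LF[15]=C('0')+0=1+0=1
L[16]='2': occ=2, LF[16]=C('2')+2=5+2=7
L[17]='3': occ=2, LF[17]=C('3')+2=8+2=10

Answer: 14 5 11 2 3 12 0 13 4 16 15 17 6 8 9 1 7 10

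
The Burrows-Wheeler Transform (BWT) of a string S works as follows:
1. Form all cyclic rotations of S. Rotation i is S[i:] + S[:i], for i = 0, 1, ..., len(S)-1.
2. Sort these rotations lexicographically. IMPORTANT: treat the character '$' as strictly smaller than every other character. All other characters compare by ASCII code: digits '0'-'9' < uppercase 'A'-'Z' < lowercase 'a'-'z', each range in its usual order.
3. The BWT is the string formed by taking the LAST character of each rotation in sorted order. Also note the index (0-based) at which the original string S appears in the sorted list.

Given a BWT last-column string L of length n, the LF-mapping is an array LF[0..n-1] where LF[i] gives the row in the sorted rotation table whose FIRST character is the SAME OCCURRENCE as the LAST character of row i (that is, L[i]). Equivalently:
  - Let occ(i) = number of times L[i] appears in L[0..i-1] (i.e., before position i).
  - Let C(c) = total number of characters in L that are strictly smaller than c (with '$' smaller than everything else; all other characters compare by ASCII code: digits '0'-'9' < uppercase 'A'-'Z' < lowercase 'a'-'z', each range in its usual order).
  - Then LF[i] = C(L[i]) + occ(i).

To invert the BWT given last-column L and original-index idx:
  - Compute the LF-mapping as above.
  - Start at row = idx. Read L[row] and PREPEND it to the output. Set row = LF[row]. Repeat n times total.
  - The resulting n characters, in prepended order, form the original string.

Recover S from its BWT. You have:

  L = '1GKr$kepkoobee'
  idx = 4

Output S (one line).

LF mapping: 1 2 3 13 0 8 5 12 9 10 11 4 6 7
Walk LF starting at row 4, prepending L[row]:
  step 1: row=4, L[4]='$', prepend. Next row=LF[4]=0
  step 2: row=0, L[0]='1', prepend. Next row=LF[0]=1
  step 3: row=1, L[1]='G', prepend. Next row=LF[1]=2
  step 4: row=2, L[2]='K', prepend. Next row=LF[2]=3
  step 5: row=3, L[3]='r', prepend. Next row=LF[3]=13
  step 6: row=13, L[13]='e', prepend. Next row=LF[13]=7
  step 7: row=7, L[7]='p', prepend. Next row=LF[7]=12
  step 8: row=12, L[12]='e', prepend. Next row=LF[12]=6
  step 9: row=6, L[6]='e', prepend. Next row=LF[6]=5
  step 10: row=5, L[5]='k', prepend. Next row=LF[5]=8
  step 11: row=8, L[8]='k', prepend. Next row=LF[8]=9
  step 12: row=9, L[9]='o', prepend. Next row=LF[9]=10
  step 13: row=10, L[10]='o', prepend. Next row=LF[10]=11
  step 14: row=11, L[11]='b', prepend. Next row=LF[11]=4
Reversed output: bookkeeperKG1$

Answer: bookkeeperKG1$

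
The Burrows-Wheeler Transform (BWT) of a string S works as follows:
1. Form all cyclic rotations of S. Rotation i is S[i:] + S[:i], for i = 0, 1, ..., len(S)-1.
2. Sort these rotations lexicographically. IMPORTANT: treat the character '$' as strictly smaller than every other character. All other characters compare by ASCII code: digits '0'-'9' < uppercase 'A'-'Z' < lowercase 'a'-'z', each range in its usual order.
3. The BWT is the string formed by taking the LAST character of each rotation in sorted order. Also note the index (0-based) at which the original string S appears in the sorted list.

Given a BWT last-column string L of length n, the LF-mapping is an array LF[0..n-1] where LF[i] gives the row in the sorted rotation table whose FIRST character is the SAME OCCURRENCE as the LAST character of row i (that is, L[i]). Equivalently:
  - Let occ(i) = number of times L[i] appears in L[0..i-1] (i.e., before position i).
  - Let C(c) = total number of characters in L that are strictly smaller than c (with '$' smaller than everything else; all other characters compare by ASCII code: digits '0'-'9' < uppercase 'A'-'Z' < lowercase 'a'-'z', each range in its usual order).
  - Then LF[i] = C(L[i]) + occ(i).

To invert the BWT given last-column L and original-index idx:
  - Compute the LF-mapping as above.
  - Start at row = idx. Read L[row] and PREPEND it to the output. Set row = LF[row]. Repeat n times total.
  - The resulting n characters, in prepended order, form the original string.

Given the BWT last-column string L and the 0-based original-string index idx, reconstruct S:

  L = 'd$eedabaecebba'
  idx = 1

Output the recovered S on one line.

Answer: abeaeeacdbbed$

Derivation:
LF mapping: 8 0 10 11 9 1 4 2 12 7 13 5 6 3
Walk LF starting at row 1, prepending L[row]:
  step 1: row=1, L[1]='$', prepend. Next row=LF[1]=0
  step 2: row=0, L[0]='d', prepend. Next row=LF[0]=8
  step 3: row=8, L[8]='e', prepend. Next row=LF[8]=12
  step 4: row=12, L[12]='b', prepend. Next row=LF[12]=6
  step 5: row=6, L[6]='b', prepend. Next row=LF[6]=4
  step 6: row=4, L[4]='d', prepend. Next row=LF[4]=9
  step 7: row=9, L[9]='c', prepend. Next row=LF[9]=7
  step 8: row=7, L[7]='a', prepend. Next row=LF[7]=2
  step 9: row=2, L[2]='e', prepend. Next row=LF[2]=10
  step 10: row=10, L[10]='e', prepend. Next row=LF[10]=13
  step 11: row=13, L[13]='a', prepend. Next row=LF[13]=3
  step 12: row=3, L[3]='e', prepend. Next row=LF[3]=11
  step 13: row=11, L[11]='b', prepend. Next row=LF[11]=5
  step 14: row=5, L[5]='a', prepend. Next row=LF[5]=1
Reversed output: abeaeeacdbbed$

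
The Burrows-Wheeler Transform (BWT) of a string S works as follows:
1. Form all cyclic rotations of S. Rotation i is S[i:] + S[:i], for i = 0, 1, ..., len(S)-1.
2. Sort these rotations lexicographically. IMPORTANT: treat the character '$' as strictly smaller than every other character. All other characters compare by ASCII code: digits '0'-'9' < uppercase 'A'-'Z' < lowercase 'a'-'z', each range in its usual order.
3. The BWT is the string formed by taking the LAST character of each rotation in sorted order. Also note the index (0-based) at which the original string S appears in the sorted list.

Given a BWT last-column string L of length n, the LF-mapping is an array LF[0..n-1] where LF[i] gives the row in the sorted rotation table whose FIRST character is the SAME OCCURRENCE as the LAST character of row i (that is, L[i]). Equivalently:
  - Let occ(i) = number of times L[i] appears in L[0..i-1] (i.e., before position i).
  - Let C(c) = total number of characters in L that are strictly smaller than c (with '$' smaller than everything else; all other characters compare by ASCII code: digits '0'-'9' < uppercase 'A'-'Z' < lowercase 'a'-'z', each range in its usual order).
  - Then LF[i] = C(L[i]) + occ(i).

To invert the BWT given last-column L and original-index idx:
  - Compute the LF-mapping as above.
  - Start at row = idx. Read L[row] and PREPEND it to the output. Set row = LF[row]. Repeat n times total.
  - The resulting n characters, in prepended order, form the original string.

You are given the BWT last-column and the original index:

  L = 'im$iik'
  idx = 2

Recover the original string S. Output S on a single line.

Answer: iikmi$

Derivation:
LF mapping: 1 5 0 2 3 4
Walk LF starting at row 2, prepending L[row]:
  step 1: row=2, L[2]='$', prepend. Next row=LF[2]=0
  step 2: row=0, L[0]='i', prepend. Next row=LF[0]=1
  step 3: row=1, L[1]='m', prepend. Next row=LF[1]=5
  step 4: row=5, L[5]='k', prepend. Next row=LF[5]=4
  step 5: row=4, L[4]='i', prepend. Next row=LF[4]=3
  step 6: row=3, L[3]='i', prepend. Next row=LF[3]=2
Reversed output: iikmi$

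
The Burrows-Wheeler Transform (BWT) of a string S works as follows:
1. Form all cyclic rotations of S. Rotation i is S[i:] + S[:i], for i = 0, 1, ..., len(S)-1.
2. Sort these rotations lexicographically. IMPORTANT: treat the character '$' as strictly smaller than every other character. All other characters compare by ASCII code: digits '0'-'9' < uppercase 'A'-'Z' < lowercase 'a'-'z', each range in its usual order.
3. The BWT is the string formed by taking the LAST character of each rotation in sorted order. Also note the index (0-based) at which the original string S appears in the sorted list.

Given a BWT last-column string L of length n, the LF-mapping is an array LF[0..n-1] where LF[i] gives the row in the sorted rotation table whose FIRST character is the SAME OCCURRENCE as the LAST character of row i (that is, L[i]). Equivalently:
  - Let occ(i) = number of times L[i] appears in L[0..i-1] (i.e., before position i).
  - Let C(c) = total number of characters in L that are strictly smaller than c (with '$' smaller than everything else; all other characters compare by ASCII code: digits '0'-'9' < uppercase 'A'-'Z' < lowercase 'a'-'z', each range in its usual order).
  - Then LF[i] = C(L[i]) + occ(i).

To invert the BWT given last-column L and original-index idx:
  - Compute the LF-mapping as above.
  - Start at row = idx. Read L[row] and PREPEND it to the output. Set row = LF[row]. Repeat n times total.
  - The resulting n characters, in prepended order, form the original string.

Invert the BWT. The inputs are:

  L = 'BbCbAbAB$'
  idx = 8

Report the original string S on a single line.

Answer: bCAbABbB$

Derivation:
LF mapping: 3 6 5 7 1 8 2 4 0
Walk LF starting at row 8, prepending L[row]:
  step 1: row=8, L[8]='$', prepend. Next row=LF[8]=0
  step 2: row=0, L[0]='B', prepend. Next row=LF[0]=3
  step 3: row=3, L[3]='b', prepend. Next row=LF[3]=7
  step 4: row=7, L[7]='B', prepend. Next row=LF[7]=4
  step 5: row=4, L[4]='A', prepend. Next row=LF[4]=1
  step 6: row=1, L[1]='b', prepend. Next row=LF[1]=6
  step 7: row=6, L[6]='A', prepend. Next row=LF[6]=2
  step 8: row=2, L[2]='C', prepend. Next row=LF[2]=5
  step 9: row=5, L[5]='b', prepend. Next row=LF[5]=8
Reversed output: bCAbABbB$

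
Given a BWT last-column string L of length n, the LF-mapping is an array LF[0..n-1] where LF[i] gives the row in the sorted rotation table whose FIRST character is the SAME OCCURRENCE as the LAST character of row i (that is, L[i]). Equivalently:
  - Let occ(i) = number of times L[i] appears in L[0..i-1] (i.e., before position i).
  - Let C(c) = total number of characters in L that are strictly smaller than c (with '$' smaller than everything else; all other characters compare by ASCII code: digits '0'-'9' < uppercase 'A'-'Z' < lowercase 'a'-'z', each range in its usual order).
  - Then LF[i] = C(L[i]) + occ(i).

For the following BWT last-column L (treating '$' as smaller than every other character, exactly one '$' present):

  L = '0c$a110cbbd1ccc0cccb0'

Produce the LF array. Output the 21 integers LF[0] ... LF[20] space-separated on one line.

Answer: 1 12 0 8 5 6 2 13 9 10 20 7 14 15 16 3 17 18 19 11 4

Derivation:
Char counts: '$':1, '0':4, '1':3, 'a':1, 'b':3, 'c':8, 'd':1
C (first-col start): C('$')=0, C('0')=1, C('1')=5, C('a')=8, C('b')=9, C('c')=12, C('d')=20
L[0]='0': occ=0, LF[0]=C('0')+0=1+0=1
L[1]='c': occ=0, LF[1]=C('c')+0=12+0=12
L[2]='$': occ=0, LF[2]=C('$')+0=0+0=0
L[3]='a': occ=0, LF[3]=C('a')+0=8+0=8
L[4]='1': occ=0, LF[4]=C('1')+0=5+0=5
L[5]='1': occ=1, LF[5]=C('1')+1=5+1=6
L[6]='0': occ=1, LF[6]=C('0')+1=1+1=2
L[7]='c': occ=1, LF[7]=C('c')+1=12+1=13
L[8]='b': occ=0, LF[8]=C('b')+0=9+0=9
L[9]='b': occ=1, LF[9]=C('b')+1=9+1=10
L[10]='d': occ=0, LF[10]=C('d')+0=20+0=20
L[11]='1': occ=2, LF[11]=C('1')+2=5+2=7
L[12]='c': occ=2, LF[12]=C('c')+2=12+2=14
L[13]='c': occ=3, LF[13]=C('c')+3=12+3=15
L[14]='c': occ=4, LF[14]=C('c')+4=12+4=16
L[15]='0': occ=2, LF[15]=C('0')+2=1+2=3
L[16]='c': occ=5, LF[16]=C('c')+5=12+5=17
L[17]='c': occ=6, LF[17]=C('c')+6=12+6=18
L[18]='c': occ=7, LF[18]=C('c')+7=12+7=19
L[19]='b': occ=2, LF[19]=C('b')+2=9+2=11
L[20]='0': occ=3, LF[20]=C('0')+3=1+3=4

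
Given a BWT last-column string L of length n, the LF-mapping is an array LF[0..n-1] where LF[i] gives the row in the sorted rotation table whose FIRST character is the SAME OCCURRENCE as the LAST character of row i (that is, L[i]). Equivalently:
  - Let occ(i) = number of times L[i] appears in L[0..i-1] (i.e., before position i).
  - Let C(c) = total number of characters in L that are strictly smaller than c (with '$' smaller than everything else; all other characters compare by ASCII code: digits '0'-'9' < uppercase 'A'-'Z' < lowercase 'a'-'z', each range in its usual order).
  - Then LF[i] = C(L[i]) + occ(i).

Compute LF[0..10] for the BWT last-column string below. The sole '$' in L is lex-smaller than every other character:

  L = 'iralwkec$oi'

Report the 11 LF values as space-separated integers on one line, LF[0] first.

Answer: 4 9 1 7 10 6 3 2 0 8 5

Derivation:
Char counts: '$':1, 'a':1, 'c':1, 'e':1, 'i':2, 'k':1, 'l':1, 'o':1, 'r':1, 'w':1
C (first-col start): C('$')=0, C('a')=1, C('c')=2, C('e')=3, C('i')=4, C('k')=6, C('l')=7, C('o')=8, C('r')=9, C('w')=10
L[0]='i': occ=0, LF[0]=C('i')+0=4+0=4
L[1]='r': occ=0, LF[1]=C('r')+0=9+0=9
L[2]='a': occ=0, LF[2]=C('a')+0=1+0=1
L[3]='l': occ=0, LF[3]=C('l')+0=7+0=7
L[4]='w': occ=0, LF[4]=C('w')+0=10+0=10
L[5]='k': occ=0, LF[5]=C('k')+0=6+0=6
L[6]='e': occ=0, LF[6]=C('e')+0=3+0=3
L[7]='c': occ=0, LF[7]=C('c')+0=2+0=2
L[8]='$': occ=0, LF[8]=C('$')+0=0+0=0
L[9]='o': occ=0, LF[9]=C('o')+0=8+0=8
L[10]='i': occ=1, LF[10]=C('i')+1=4+1=5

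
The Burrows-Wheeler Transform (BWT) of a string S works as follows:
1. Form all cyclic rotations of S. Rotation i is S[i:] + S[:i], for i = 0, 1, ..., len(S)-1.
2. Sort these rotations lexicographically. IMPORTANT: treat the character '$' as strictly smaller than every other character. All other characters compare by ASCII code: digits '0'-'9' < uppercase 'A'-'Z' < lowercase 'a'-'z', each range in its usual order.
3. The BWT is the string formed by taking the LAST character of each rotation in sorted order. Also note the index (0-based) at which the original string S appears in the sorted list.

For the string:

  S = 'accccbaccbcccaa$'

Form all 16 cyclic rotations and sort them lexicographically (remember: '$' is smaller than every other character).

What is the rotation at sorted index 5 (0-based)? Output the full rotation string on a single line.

Answer: baccbcccaa$acccc

Derivation:
All 16 rotations (rotation i = S[i:]+S[:i]):
  rot[0] = accccbaccbcccaa$
  rot[1] = ccccbaccbcccaa$a
  rot[2] = cccbaccbcccaa$ac
  rot[3] = ccbaccbcccaa$acc
  rot[4] = cbaccbcccaa$accc
  rot[5] = baccbcccaa$acccc
  rot[6] = accbcccaa$accccb
  rot[7] = ccbcccaa$accccba
  rot[8] = cbcccaa$accccbac
  rot[9] = bcccaa$accccbacc
  rot[10] = cccaa$accccbaccb
  rot[11] = ccaa$accccbaccbc
  rot[12] = caa$accccbaccbcc
  rot[13] = aa$accccbaccbccc
  rot[14] = a$accccbaccbccca
  rot[15] = $accccbaccbcccaa
Sorted (with $ < everything):
  sorted[0] = $accccbaccbcccaa
  sorted[1] = a$accccbaccbccca
  sorted[2] = aa$accccbaccbccc
  sorted[3] = accbcccaa$accccb
  sorted[4] = accccbaccbcccaa$
  sorted[5] = baccbcccaa$acccc
  sorted[6] = bcccaa$accccbacc
  sorted[7] = caa$accccbaccbcc
  sorted[8] = cbaccbcccaa$accc
  sorted[9] = cbcccaa$accccbac
  sorted[10] = ccaa$accccbaccbc
  sorted[11] = ccbaccbcccaa$acc
  sorted[12] = ccbcccaa$accccba
  sorted[13] = cccaa$accccbaccb
  sorted[14] = cccbaccbcccaa$ac
  sorted[15] = ccccbaccbcccaa$a
sorted[5] = baccbcccaa$acccc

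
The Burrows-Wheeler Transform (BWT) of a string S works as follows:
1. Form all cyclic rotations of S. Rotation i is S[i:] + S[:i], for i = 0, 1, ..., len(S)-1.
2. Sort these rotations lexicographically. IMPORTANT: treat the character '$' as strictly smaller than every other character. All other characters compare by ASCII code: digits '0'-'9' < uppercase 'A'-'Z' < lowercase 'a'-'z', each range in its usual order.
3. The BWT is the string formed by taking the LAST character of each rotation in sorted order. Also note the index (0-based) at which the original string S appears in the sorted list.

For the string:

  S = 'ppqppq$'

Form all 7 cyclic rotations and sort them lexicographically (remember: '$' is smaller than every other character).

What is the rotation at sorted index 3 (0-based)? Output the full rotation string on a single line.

All 7 rotations (rotation i = S[i:]+S[:i]):
  rot[0] = ppqppq$
  rot[1] = pqppq$p
  rot[2] = qppq$pp
  rot[3] = ppq$ppq
  rot[4] = pq$ppqp
  rot[5] = q$ppqpp
  rot[6] = $ppqppq
Sorted (with $ < everything):
  sorted[0] = $ppqppq
  sorted[1] = ppq$ppq
  sorted[2] = ppqppq$
  sorted[3] = pq$ppqp
  sorted[4] = pqppq$p
  sorted[5] = q$ppqpp
  sorted[6] = qppq$pp
sorted[3] = pq$ppqp

Answer: pq$ppqp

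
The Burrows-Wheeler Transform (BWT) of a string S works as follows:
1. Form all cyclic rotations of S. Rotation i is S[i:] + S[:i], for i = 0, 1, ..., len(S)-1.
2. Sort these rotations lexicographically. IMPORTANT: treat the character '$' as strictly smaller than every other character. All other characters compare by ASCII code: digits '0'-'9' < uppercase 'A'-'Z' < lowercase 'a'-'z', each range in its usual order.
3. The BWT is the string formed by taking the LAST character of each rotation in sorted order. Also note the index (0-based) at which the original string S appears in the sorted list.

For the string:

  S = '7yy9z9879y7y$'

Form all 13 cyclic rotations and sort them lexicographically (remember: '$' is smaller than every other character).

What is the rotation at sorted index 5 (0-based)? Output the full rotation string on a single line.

Answer: 9879y7y$7yy9z

Derivation:
All 13 rotations (rotation i = S[i:]+S[:i]):
  rot[0] = 7yy9z9879y7y$
  rot[1] = yy9z9879y7y$7
  rot[2] = y9z9879y7y$7y
  rot[3] = 9z9879y7y$7yy
  rot[4] = z9879y7y$7yy9
  rot[5] = 9879y7y$7yy9z
  rot[6] = 879y7y$7yy9z9
  rot[7] = 79y7y$7yy9z98
  rot[8] = 9y7y$7yy9z987
  rot[9] = y7y$7yy9z9879
  rot[10] = 7y$7yy9z9879y
  rot[11] = y$7yy9z9879y7
  rot[12] = $7yy9z9879y7y
Sorted (with $ < everything):
  sorted[0] = $7yy9z9879y7y
  sorted[1] = 79y7y$7yy9z98
  sorted[2] = 7y$7yy9z9879y
  sorted[3] = 7yy9z9879y7y$
  sorted[4] = 879y7y$7yy9z9
  sorted[5] = 9879y7y$7yy9z
  sorted[6] = 9y7y$7yy9z987
  sorted[7] = 9z9879y7y$7yy
  sorted[8] = y$7yy9z9879y7
  sorted[9] = y7y$7yy9z9879
  sorted[10] = y9z9879y7y$7y
  sorted[11] = yy9z9879y7y$7
  sorted[12] = z9879y7y$7yy9
sorted[5] = 9879y7y$7yy9z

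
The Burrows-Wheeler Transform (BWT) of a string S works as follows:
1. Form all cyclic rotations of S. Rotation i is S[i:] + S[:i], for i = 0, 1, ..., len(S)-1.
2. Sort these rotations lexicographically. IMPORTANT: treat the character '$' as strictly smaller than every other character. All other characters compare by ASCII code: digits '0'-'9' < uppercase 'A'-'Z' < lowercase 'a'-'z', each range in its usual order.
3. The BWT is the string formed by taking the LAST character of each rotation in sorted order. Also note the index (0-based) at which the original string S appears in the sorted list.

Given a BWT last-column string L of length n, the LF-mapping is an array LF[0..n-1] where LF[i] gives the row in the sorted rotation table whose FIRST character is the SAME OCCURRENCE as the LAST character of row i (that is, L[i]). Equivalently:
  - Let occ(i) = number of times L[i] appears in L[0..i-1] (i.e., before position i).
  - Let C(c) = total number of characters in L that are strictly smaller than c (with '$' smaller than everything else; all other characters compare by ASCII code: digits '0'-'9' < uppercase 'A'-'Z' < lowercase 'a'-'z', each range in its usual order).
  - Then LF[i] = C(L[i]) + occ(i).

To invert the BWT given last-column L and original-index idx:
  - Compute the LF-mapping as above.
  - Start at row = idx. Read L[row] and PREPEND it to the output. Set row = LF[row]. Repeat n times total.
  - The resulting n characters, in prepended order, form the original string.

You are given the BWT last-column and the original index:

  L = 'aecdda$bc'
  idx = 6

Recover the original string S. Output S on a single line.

LF mapping: 1 8 4 6 7 2 0 3 5
Walk LF starting at row 6, prepending L[row]:
  step 1: row=6, L[6]='$', prepend. Next row=LF[6]=0
  step 2: row=0, L[0]='a', prepend. Next row=LF[0]=1
  step 3: row=1, L[1]='e', prepend. Next row=LF[1]=8
  step 4: row=8, L[8]='c', prepend. Next row=LF[8]=5
  step 5: row=5, L[5]='a', prepend. Next row=LF[5]=2
  step 6: row=2, L[2]='c', prepend. Next row=LF[2]=4
  step 7: row=4, L[4]='d', prepend. Next row=LF[4]=7
  step 8: row=7, L[7]='b', prepend. Next row=LF[7]=3
  step 9: row=3, L[3]='d', prepend. Next row=LF[3]=6
Reversed output: dbdcacea$

Answer: dbdcacea$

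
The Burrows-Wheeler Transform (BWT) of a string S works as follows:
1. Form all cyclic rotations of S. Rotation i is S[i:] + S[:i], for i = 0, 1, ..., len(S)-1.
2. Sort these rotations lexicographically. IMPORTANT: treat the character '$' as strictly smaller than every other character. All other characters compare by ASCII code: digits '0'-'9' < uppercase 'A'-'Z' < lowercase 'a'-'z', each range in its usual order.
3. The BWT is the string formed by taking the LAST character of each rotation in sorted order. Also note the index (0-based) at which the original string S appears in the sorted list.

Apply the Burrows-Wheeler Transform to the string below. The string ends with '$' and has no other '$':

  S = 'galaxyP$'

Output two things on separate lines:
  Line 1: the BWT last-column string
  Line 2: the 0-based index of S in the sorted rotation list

Answer: Pygl$aax
4

Derivation:
All 8 rotations (rotation i = S[i:]+S[:i]):
  rot[0] = galaxyP$
  rot[1] = alaxyP$g
  rot[2] = laxyP$ga
  rot[3] = axyP$gal
  rot[4] = xyP$gala
  rot[5] = yP$galax
  rot[6] = P$galaxy
  rot[7] = $galaxyP
Sorted (with $ < everything):
  sorted[0] = $galaxyP  (last char: 'P')
  sorted[1] = P$galaxy  (last char: 'y')
  sorted[2] = alaxyP$g  (last char: 'g')
  sorted[3] = axyP$gal  (last char: 'l')
  sorted[4] = galaxyP$  (last char: '$')
  sorted[5] = laxyP$ga  (last char: 'a')
  sorted[6] = xyP$gala  (last char: 'a')
  sorted[7] = yP$galax  (last char: 'x')
Last column: Pygl$aax
Original string S is at sorted index 4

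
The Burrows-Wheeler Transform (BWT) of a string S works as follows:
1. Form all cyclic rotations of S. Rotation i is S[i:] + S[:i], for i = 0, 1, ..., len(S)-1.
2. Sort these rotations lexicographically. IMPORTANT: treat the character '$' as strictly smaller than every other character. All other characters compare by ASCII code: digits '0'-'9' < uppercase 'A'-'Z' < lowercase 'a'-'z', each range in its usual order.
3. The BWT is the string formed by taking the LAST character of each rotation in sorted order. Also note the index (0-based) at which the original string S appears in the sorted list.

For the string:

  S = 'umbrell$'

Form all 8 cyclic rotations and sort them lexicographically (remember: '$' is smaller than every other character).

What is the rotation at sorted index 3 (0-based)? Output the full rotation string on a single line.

All 8 rotations (rotation i = S[i:]+S[:i]):
  rot[0] = umbrell$
  rot[1] = mbrell$u
  rot[2] = brell$um
  rot[3] = rell$umb
  rot[4] = ell$umbr
  rot[5] = ll$umbre
  rot[6] = l$umbrel
  rot[7] = $umbrell
Sorted (with $ < everything):
  sorted[0] = $umbrell
  sorted[1] = brell$um
  sorted[2] = ell$umbr
  sorted[3] = l$umbrel
  sorted[4] = ll$umbre
  sorted[5] = mbrell$u
  sorted[6] = rell$umb
  sorted[7] = umbrell$
sorted[3] = l$umbrel

Answer: l$umbrel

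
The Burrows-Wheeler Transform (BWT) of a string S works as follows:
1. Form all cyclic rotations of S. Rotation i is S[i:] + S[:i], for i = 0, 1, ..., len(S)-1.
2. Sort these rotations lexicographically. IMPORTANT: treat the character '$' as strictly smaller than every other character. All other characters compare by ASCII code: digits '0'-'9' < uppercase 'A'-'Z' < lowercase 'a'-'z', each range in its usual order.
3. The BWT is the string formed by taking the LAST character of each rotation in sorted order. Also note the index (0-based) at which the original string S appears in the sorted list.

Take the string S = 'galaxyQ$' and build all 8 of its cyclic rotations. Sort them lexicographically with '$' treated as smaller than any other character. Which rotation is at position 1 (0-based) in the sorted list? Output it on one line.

All 8 rotations (rotation i = S[i:]+S[:i]):
  rot[0] = galaxyQ$
  rot[1] = alaxyQ$g
  rot[2] = laxyQ$ga
  rot[3] = axyQ$gal
  rot[4] = xyQ$gala
  rot[5] = yQ$galax
  rot[6] = Q$galaxy
  rot[7] = $galaxyQ
Sorted (with $ < everything):
  sorted[0] = $galaxyQ
  sorted[1] = Q$galaxy
  sorted[2] = alaxyQ$g
  sorted[3] = axyQ$gal
  sorted[4] = galaxyQ$
  sorted[5] = laxyQ$ga
  sorted[6] = xyQ$gala
  sorted[7] = yQ$galax
sorted[1] = Q$galaxy

Answer: Q$galaxy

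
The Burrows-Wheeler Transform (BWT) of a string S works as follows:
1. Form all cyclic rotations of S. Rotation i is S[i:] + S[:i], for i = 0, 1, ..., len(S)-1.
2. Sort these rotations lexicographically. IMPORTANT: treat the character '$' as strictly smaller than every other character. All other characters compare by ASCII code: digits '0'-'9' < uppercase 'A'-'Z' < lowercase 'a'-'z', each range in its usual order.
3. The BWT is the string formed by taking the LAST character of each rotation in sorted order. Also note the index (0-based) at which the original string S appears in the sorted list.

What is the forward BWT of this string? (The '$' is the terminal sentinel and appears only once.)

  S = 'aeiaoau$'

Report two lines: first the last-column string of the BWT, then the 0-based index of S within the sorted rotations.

Answer: u$ioaeaa
1

Derivation:
All 8 rotations (rotation i = S[i:]+S[:i]):
  rot[0] = aeiaoau$
  rot[1] = eiaoau$a
  rot[2] = iaoau$ae
  rot[3] = aoau$aei
  rot[4] = oau$aeia
  rot[5] = au$aeiao
  rot[6] = u$aeiaoa
  rot[7] = $aeiaoau
Sorted (with $ < everything):
  sorted[0] = $aeiaoau  (last char: 'u')
  sorted[1] = aeiaoau$  (last char: '$')
  sorted[2] = aoau$aei  (last char: 'i')
  sorted[3] = au$aeiao  (last char: 'o')
  sorted[4] = eiaoau$a  (last char: 'a')
  sorted[5] = iaoau$ae  (last char: 'e')
  sorted[6] = oau$aeia  (last char: 'a')
  sorted[7] = u$aeiaoa  (last char: 'a')
Last column: u$ioaeaa
Original string S is at sorted index 1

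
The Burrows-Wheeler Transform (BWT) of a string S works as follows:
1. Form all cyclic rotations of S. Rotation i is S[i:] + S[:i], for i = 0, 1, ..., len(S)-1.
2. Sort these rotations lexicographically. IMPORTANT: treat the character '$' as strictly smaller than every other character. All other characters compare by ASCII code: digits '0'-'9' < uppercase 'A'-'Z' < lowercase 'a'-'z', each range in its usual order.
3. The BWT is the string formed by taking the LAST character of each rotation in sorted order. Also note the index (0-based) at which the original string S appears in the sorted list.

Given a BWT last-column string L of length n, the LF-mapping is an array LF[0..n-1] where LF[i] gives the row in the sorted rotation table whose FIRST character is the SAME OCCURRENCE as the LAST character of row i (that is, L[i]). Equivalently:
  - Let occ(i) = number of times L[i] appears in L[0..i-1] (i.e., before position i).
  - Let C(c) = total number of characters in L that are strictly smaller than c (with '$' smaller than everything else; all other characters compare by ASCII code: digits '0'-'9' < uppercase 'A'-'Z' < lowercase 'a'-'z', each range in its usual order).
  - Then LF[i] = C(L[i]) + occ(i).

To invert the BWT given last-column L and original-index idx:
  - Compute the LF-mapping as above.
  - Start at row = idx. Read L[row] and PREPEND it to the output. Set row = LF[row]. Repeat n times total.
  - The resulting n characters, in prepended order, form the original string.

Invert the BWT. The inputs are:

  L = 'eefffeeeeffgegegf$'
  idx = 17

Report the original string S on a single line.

Answer: ggfeeefgffeeeffee$

Derivation:
LF mapping: 1 2 9 10 11 3 4 5 6 12 13 15 7 16 8 17 14 0
Walk LF starting at row 17, prepending L[row]:
  step 1: row=17, L[17]='$', prepend. Next row=LF[17]=0
  step 2: row=0, L[0]='e', prepend. Next row=LF[0]=1
  step 3: row=1, L[1]='e', prepend. Next row=LF[1]=2
  step 4: row=2, L[2]='f', prepend. Next row=LF[2]=9
  step 5: row=9, L[9]='f', prepend. Next row=LF[9]=12
  step 6: row=12, L[12]='e', prepend. Next row=LF[12]=7
  step 7: row=7, L[7]='e', prepend. Next row=LF[7]=5
  step 8: row=5, L[5]='e', prepend. Next row=LF[5]=3
  step 9: row=3, L[3]='f', prepend. Next row=LF[3]=10
  step 10: row=10, L[10]='f', prepend. Next row=LF[10]=13
  step 11: row=13, L[13]='g', prepend. Next row=LF[13]=16
  step 12: row=16, L[16]='f', prepend. Next row=LF[16]=14
  step 13: row=14, L[14]='e', prepend. Next row=LF[14]=8
  step 14: row=8, L[8]='e', prepend. Next row=LF[8]=6
  step 15: row=6, L[6]='e', prepend. Next row=LF[6]=4
  step 16: row=4, L[4]='f', prepend. Next row=LF[4]=11
  step 17: row=11, L[11]='g', prepend. Next row=LF[11]=15
  step 18: row=15, L[15]='g', prepend. Next row=LF[15]=17
Reversed output: ggfeeefgffeeeffee$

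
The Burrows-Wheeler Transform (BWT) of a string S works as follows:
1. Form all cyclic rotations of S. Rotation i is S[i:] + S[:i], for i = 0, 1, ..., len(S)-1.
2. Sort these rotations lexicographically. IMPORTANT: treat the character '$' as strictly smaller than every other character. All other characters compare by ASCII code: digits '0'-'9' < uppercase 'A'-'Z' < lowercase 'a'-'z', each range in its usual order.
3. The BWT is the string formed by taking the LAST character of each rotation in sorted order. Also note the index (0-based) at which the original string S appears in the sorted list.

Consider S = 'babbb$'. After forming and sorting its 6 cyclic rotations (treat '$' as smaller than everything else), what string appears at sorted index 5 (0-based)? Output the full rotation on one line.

All 6 rotations (rotation i = S[i:]+S[:i]):
  rot[0] = babbb$
  rot[1] = abbb$b
  rot[2] = bbb$ba
  rot[3] = bb$bab
  rot[4] = b$babb
  rot[5] = $babbb
Sorted (with $ < everything):
  sorted[0] = $babbb
  sorted[1] = abbb$b
  sorted[2] = b$babb
  sorted[3] = babbb$
  sorted[4] = bb$bab
  sorted[5] = bbb$ba
sorted[5] = bbb$ba

Answer: bbb$ba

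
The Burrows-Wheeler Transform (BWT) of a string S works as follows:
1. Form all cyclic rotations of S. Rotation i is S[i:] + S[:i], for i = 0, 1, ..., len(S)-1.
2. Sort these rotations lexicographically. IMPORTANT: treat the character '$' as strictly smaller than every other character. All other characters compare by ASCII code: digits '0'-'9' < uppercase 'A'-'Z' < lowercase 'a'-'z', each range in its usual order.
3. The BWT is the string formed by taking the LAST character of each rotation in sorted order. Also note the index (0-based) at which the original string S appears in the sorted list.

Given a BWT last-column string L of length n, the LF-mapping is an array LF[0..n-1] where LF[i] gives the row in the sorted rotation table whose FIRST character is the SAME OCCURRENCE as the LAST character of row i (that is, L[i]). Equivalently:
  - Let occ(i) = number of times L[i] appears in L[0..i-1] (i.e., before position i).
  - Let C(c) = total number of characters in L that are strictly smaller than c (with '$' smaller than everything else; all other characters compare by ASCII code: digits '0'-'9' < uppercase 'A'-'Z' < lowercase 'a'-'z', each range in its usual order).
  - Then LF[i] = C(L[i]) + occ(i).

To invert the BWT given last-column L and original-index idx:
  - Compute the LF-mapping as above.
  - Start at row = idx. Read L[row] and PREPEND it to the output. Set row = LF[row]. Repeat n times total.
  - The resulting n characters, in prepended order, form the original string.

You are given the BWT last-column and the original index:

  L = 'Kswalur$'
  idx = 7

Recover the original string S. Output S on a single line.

LF mapping: 1 5 7 2 3 6 4 0
Walk LF starting at row 7, prepending L[row]:
  step 1: row=7, L[7]='$', prepend. Next row=LF[7]=0
  step 2: row=0, L[0]='K', prepend. Next row=LF[0]=1
  step 3: row=1, L[1]='s', prepend. Next row=LF[1]=5
  step 4: row=5, L[5]='u', prepend. Next row=LF[5]=6
  step 5: row=6, L[6]='r', prepend. Next row=LF[6]=4
  step 6: row=4, L[4]='l', prepend. Next row=LF[4]=3
  step 7: row=3, L[3]='a', prepend. Next row=LF[3]=2
  step 8: row=2, L[2]='w', prepend. Next row=LF[2]=7
Reversed output: walrusK$

Answer: walrusK$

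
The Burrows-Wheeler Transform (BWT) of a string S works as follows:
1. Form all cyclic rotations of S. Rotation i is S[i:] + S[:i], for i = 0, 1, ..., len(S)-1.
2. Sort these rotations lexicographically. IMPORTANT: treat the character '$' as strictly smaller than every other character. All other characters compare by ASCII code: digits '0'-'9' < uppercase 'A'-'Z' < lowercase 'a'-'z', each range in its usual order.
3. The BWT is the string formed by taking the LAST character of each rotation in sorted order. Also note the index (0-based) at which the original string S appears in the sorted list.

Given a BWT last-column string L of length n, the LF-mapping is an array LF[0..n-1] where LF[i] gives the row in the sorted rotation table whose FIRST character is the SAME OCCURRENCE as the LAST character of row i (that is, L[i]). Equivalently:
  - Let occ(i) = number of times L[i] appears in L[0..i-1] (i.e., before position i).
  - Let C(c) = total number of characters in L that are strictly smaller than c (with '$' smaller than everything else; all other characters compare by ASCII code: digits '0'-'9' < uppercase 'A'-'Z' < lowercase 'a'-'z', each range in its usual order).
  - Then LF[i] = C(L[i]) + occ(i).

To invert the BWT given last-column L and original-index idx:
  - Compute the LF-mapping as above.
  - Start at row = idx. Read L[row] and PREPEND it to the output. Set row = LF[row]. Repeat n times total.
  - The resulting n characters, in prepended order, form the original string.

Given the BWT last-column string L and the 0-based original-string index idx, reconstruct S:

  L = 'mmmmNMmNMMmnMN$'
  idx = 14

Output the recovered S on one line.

Answer: nmMmMNMmNNmmMm$

Derivation:
LF mapping: 8 9 10 11 5 1 12 6 2 3 13 14 4 7 0
Walk LF starting at row 14, prepending L[row]:
  step 1: row=14, L[14]='$', prepend. Next row=LF[14]=0
  step 2: row=0, L[0]='m', prepend. Next row=LF[0]=8
  step 3: row=8, L[8]='M', prepend. Next row=LF[8]=2
  step 4: row=2, L[2]='m', prepend. Next row=LF[2]=10
  step 5: row=10, L[10]='m', prepend. Next row=LF[10]=13
  step 6: row=13, L[13]='N', prepend. Next row=LF[13]=7
  step 7: row=7, L[7]='N', prepend. Next row=LF[7]=6
  step 8: row=6, L[6]='m', prepend. Next row=LF[6]=12
  step 9: row=12, L[12]='M', prepend. Next row=LF[12]=4
  step 10: row=4, L[4]='N', prepend. Next row=LF[4]=5
  step 11: row=5, L[5]='M', prepend. Next row=LF[5]=1
  step 12: row=1, L[1]='m', prepend. Next row=LF[1]=9
  step 13: row=9, L[9]='M', prepend. Next row=LF[9]=3
  step 14: row=3, L[3]='m', prepend. Next row=LF[3]=11
  step 15: row=11, L[11]='n', prepend. Next row=LF[11]=14
Reversed output: nmMmMNMmNNmmMm$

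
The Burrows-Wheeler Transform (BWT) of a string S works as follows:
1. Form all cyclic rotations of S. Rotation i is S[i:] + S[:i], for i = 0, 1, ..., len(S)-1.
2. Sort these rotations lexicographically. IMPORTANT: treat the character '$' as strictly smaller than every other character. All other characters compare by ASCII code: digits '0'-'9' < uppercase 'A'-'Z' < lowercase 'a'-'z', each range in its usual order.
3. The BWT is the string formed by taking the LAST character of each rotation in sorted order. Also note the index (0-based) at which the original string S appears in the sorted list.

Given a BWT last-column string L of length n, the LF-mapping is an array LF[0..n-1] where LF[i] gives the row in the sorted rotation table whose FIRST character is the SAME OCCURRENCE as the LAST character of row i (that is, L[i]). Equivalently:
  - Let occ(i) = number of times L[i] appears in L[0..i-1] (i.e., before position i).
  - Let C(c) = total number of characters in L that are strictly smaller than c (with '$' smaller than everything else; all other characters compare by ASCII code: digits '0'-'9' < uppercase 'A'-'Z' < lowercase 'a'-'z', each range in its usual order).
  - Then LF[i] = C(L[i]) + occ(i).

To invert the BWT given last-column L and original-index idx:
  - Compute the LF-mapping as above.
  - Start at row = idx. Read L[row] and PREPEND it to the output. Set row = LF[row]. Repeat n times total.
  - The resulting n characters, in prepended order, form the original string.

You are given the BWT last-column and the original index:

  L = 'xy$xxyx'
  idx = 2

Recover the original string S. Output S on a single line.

Answer: xxxyyx$

Derivation:
LF mapping: 1 5 0 2 3 6 4
Walk LF starting at row 2, prepending L[row]:
  step 1: row=2, L[2]='$', prepend. Next row=LF[2]=0
  step 2: row=0, L[0]='x', prepend. Next row=LF[0]=1
  step 3: row=1, L[1]='y', prepend. Next row=LF[1]=5
  step 4: row=5, L[5]='y', prepend. Next row=LF[5]=6
  step 5: row=6, L[6]='x', prepend. Next row=LF[6]=4
  step 6: row=4, L[4]='x', prepend. Next row=LF[4]=3
  step 7: row=3, L[3]='x', prepend. Next row=LF[3]=2
Reversed output: xxxyyx$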